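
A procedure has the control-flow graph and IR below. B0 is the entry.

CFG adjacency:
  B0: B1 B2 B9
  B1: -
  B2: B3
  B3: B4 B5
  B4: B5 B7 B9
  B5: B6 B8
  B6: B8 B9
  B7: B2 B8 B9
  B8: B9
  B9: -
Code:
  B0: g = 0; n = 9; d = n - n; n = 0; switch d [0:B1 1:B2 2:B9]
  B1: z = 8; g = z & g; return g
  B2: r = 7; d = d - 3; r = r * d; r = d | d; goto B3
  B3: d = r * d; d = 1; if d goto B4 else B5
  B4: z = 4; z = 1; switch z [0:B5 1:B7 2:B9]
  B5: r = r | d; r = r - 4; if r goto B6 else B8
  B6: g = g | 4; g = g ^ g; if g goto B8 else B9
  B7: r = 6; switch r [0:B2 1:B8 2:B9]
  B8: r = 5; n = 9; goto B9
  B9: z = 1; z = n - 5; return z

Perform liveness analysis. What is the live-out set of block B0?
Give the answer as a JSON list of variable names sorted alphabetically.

Answer: ["d", "g", "n"]

Derivation:
def/use:
  B0: {d,g,n} / ∅
  B1: {g,z} / {g}
  B2: {d,r} / {d}
  B3: {d} / {d,r}
  B4: {z} / ∅
  B5: {r} / {d,r}
  B6: {g} / {g}
  B7: {r} / ∅
  B8: {n,r} / ∅
  B9: {z} / {n}

Live sets:
  B0: in=∅ out={d,g,n}
  B1: in={g} out=∅
  B2: in={d,g,n} out={d,g,n,r}
  B3: in={d,g,n,r} out={d,g,n,r}
  B4: in={d,g,n,r} out={d,g,n,r}
  B5: in={d,g,n,r} out={g,n}
  B6: in={g,n} out={n}
  B7: in={d,g,n} out={d,g,n}
  B8: in=∅ out={n}
  B9: in={n} out=∅

live-out(B0) = ["d", "g", "n"]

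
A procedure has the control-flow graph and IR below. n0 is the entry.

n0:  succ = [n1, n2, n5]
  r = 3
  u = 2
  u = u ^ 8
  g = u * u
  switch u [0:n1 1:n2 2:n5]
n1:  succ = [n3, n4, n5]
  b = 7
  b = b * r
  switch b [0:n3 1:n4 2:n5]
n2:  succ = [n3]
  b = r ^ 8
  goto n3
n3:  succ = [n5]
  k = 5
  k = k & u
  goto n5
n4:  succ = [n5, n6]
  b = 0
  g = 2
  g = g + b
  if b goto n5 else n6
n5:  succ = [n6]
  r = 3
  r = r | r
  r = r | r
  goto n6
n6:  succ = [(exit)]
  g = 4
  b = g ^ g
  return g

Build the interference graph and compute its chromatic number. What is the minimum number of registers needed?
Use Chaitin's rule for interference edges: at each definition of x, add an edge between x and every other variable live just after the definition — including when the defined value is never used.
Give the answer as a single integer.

Answer: 4

Working:
Per-block:
  n0: {g,r,u} / ∅
  n1: {b} / {r}
  n2: {b} / {r}
  n3: {k} / {u}
  n4: {b,g} / ∅
  n5: {r} / ∅
  n6: {b,g} / ∅

Liveness:
  n0: in=∅ out={r,u}
  n1: in={r,u} out={u}
  n2: in={r,u} out={u}
  n3: in={u} out=∅
  n4: in=∅ out=∅
  n5: in=∅ out=∅
  n6: in=∅ out=∅

Interfere edges:
  b — {g,r,u}
  g — {b,r,u}
  k — {u}
  r — {b,g,u}
  u — {b,g,k,r}

Colouring:
  clique {b,g,r,u} ⇒ need ≥ 4
  4-colouring: r0={u}  r1={b,k}  r2={g}  r3={r}
  χ = 4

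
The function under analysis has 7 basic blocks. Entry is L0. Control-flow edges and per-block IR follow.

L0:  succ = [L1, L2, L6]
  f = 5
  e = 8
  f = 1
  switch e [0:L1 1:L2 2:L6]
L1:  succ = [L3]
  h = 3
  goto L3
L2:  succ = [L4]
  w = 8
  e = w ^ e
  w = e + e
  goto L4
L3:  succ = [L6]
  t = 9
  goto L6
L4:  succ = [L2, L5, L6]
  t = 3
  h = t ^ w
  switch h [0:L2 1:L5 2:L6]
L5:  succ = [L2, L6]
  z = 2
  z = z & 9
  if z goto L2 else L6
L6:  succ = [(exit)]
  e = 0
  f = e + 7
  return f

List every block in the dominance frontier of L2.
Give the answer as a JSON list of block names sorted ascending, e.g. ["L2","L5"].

Answer: ["L2", "L6"]

Analysis:
idom tree: L1←L0 L2←L0 L3←L1 L4←L2 L5←L4 L6←L0
Join-block Dom:
  L2: preds {L0,L4,L5}: {L0} ∩ {L0,L2,L4} ∩ {L0,L2,L4,L5} = {L0}; idom=L0
  L6: preds {L0,L3,L4,L5}: {L0} ∩ {L0,L1,L3} ∩ {L0,L2,L4} ∩ {L0,L2,L4,L5} = {L0}; idom=L0

DF derivation:
  join L2 pred L0: · stop@L0
  join L2 pred L4: L4→L2 stop@L0
  join L2 pred L5: L5→L4→L2 stop@L0
  join L6 pred L0: · stop@L0
  join L6 pred L3: L3→L1 stop@L0
  join L6 pred L4: L4→L2 stop@L0
  join L6 pred L5: L5→L4→L2 stop@L0
  L0 → ∅
  L1 → {L6}
  L2 → {L2,L6}
  L3 → {L6}
  L4 → {L2,L6}
  L5 → {L2,L6}
  L6 → ∅

DF(L2) = ["L2", "L6"]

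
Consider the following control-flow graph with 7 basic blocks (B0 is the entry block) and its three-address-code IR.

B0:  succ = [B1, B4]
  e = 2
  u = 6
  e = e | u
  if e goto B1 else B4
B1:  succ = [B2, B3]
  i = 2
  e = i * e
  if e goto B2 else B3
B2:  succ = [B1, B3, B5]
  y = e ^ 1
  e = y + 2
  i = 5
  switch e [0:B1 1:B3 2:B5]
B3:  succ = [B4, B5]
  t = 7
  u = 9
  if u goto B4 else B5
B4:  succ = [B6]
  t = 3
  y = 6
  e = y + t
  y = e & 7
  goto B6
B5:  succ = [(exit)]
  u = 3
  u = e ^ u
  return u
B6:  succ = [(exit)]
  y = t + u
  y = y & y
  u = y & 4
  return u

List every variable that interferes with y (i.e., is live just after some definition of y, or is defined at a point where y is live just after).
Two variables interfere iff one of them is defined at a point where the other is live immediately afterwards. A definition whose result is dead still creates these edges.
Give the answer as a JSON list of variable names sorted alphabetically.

Answer: ["t", "u"]

Working:
Block summaries:
  B0: {e,u} / ∅
  B1: {e,i} / {e}
  B2: {e,i,y} / {e}
  B3: {t,u} / ∅
  B4: {e,t,y} / ∅
  B5: {u} / {e}
  B6: {u,y} / {t,u}

Backward fixpoint:
  B0: in=∅ out={e,u}
  B1: in={e} out={e}
  B2: in={e} out={e}
  B3: in={e} out={e,u}
  B4: in={u} out={t,u}
  B5: in={e} out=∅
  B6: in={t,u} out=∅

Conflict graph:
  e↔{i,t,u}
  i↔{e}
  t↔{e,u,y}
  u↔{e,t,y}
  y↔{t,u}

N(y) = ["t", "u"]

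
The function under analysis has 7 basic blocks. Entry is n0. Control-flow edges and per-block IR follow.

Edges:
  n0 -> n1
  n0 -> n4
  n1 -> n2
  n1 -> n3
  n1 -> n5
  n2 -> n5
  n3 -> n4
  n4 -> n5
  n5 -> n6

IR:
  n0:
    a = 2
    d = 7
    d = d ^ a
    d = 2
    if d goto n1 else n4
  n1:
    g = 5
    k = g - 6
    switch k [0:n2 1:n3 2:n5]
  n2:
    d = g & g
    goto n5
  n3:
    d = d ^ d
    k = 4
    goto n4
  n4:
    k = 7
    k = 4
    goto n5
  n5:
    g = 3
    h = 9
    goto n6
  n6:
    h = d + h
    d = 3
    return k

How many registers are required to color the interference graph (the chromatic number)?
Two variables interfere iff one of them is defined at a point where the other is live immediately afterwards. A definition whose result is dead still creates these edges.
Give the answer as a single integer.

Answer: 3

Working:
def/use:
  n0: def={a,d} ue=∅
  n1: def={g,k} ue=∅
  n2: def={d} ue={g}
  n3: def={d,k} ue={d}
  n4: def={k} ue=∅
  n5: def={g,h} ue=∅
  n6: def={d,h} ue={d,h,k}

Backward fixpoint:
  live n0: ∅→{d}
  live n1: {d}→{d,g,k}
  live n2: {g,k}→{d,k}
  live n3: {d}→{d}
  live n4: {d}→{d,k}
  live n5: {d,k}→{d,h,k}
  live n6: {d,h,k}→∅

Interfere edges:
  a: {d}
  d: {a,g,h,k}
  g: {d,k}
  h: {d,k}
  k: {d,g,h}

Chromatic number:
  lower bound: {d,g,k} mutually conflict ⇒ χ ≥ 3
  3-colouring: c0={d}  c1={a,k}  c2={g,h}
  χ = 3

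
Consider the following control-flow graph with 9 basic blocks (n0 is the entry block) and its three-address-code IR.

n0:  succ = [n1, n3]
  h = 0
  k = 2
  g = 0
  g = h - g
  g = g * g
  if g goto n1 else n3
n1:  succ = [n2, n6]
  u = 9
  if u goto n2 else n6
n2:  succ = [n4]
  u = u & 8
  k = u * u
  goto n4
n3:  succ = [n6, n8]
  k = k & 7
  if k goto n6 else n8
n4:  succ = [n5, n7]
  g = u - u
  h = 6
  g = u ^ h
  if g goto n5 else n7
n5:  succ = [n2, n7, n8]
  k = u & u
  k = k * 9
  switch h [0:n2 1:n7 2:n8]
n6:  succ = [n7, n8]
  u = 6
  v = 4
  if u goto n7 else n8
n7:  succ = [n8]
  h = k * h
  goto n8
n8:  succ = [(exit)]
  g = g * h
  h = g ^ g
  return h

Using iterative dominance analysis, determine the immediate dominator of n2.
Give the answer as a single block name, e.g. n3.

idom tree: n1←n0 n2←n1 n3←n0 n4←n2 n5←n4 n6←n0 n7←n0 n8←n0
Join-block Dom:
  n2: preds {n1,n5}: {n0,n1} ∩ {n0,n1,n2,n4,n5} = {n0,n1}; idom=n1
  n6: preds {n1,n3}: {n0,n1} ∩ {n0,n3} = {n0}; idom=n0
  n7: preds {n4,n5,n6}: {n0,n1,n2,n4} ∩ {n0,n1,n2,n4,n5} ∩ {n0,n6} = {n0}; idom=n0
  n8: preds {n3,n5,n6,n7}: {n0,n3} ∩ {n0,n1,n2,n4,n5} ∩ {n0,n6} ∩ {n0,n7} = {n0}; idom=n0

idom(n2) = n1

Answer: n1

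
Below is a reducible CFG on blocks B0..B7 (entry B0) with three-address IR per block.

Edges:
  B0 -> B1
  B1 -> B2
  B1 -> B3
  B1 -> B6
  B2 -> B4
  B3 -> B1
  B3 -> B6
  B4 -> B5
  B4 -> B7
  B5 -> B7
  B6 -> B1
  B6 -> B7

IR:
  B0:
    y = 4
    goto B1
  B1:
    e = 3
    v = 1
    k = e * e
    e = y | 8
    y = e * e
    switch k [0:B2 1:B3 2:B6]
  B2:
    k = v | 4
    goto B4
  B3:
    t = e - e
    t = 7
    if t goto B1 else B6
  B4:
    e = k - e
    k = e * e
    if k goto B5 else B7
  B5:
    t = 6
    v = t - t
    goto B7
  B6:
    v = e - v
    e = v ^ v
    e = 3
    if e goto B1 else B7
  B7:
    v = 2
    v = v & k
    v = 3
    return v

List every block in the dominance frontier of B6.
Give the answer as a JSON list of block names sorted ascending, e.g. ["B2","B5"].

Answer: ["B1", "B7"]

Working:
idom tree: B1←B0 B2←B1 B3←B1 B4←B2 B5←B4 B6←B1 B7←B1
Dom at joins:
  B1: preds {B0,B3,B6}: {B0} ∩ {B0,B1,B3} ∩ {B0,B1,B6} = {B0}; idom=B0
  B6: preds {B1,B3}: {B0,B1} ∩ {B0,B1,B3} = {B0,B1}; idom=B1
  B7: preds {B4,B5,B6}: {B0,B1,B2,B4} ∩ {B0,B1,B2,B4,B5} ∩ {B0,B1,B6} = {B0,B1}; idom=B1

DF walk-up:
  join B1 pred B0: · stop@B0
  join B1 pred B3: B3→B1 stop@B0
  join B1 pred B6: B6→B1 stop@B0
  join B6 pred B1: · stop@B1
  join B6 pred B3: B3 stop@B1
  join B7 pred B4: B4→B2 stop@B1
  join B7 pred B5: B5→B4→B2 stop@B1
  join B7 pred B6: B6 stop@B1
  DF(B0)=∅
  DF(B1)={B1}
  DF(B2)={B7}
  DF(B3)={B1,B6}
  DF(B4)={B7}
  DF(B5)={B7}
  DF(B6)={B1,B7}
  DF(B7)=∅

DF(B6) = ["B1", "B7"]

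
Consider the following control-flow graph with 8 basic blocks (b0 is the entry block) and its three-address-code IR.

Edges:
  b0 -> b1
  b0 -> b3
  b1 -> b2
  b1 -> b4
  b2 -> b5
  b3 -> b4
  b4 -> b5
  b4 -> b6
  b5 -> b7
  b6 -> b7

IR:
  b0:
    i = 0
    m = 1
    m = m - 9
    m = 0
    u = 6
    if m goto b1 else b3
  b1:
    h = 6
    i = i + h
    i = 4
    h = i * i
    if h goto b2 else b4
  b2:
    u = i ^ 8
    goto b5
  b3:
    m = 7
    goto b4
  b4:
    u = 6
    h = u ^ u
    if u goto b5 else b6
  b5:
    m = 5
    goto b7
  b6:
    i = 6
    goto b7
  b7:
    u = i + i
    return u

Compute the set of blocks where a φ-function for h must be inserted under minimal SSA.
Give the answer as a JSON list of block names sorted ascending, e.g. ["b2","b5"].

Answer: ["b4", "b5", "b7"]

Analysis:
idom tree: b1←b0 b2←b1 b3←b0 b4←b0 b5←b0 b6←b4 b7←b0
Dom∩ at merges:
  b4: preds {b1,b3}: {b0,b1} ∩ {b0,b3} = {b0}; idom=b0
  b5: preds {b2,b4}: {b0,b1,b2} ∩ {b0,b4} = {b0}; idom=b0
  b7: preds {b5,b6}: {b0,b5} ∩ {b0,b4,b6} = {b0}; idom=b0

DF derivation:
  b4←b1: walk b1 to b0
  b4←b3: walk b3 to b0
  b5←b2: walk b2→b1 to b0
  b5←b4: walk b4 to b0
  b7←b5: walk b5 to b0
  b7←b6: walk b6→b4 to b0
  b0 → ∅
  b1 → {b4,b5}
  b2 → {b5}
  b3 → {b4}
  b4 → {b5,b7}
  b5 → {b7}
  b6 → {b7}
  b7 → ∅

φ for h: defs {b1,b4}
  DF⁺ = {b4,b5,b7}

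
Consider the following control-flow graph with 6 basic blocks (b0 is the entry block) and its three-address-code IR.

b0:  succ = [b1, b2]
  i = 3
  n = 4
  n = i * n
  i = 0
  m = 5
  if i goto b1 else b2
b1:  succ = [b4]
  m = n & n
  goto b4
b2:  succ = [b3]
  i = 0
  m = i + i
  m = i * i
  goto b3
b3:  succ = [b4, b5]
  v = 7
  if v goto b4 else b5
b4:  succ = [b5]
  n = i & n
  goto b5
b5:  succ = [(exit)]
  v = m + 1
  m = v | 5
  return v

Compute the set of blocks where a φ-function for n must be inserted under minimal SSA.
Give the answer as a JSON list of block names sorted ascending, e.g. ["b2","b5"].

Answer: ["b5"]

Derivation:
idom tree: b1←b0 b2←b0 b3←b2 b4←b0 b5←b0
Dom∩ at merges:
  b4: preds {b1,b3}: {b0,b1} ∩ {b0,b2,b3} = {b0}; idom=b0
  b5: preds {b3,b4}: {b0,b2,b3} ∩ {b0,b4} = {b0}; idom=b0

Frontier:
  join b4 pred b1: b1 stop@b0
  join b4 pred b3: b3→b2 stop@b0
  join b5 pred b3: b3→b2 stop@b0
  join b5 pred b4: b4 stop@b0
  b0: DF=∅
  b1: DF={b4}
  b2: DF={b4,b5}
  b3: DF={b4,b5}
  b4: DF={b5}
  b5: DF=∅

φ for n: defs {b0,b4}
  DF⁺ = {b5}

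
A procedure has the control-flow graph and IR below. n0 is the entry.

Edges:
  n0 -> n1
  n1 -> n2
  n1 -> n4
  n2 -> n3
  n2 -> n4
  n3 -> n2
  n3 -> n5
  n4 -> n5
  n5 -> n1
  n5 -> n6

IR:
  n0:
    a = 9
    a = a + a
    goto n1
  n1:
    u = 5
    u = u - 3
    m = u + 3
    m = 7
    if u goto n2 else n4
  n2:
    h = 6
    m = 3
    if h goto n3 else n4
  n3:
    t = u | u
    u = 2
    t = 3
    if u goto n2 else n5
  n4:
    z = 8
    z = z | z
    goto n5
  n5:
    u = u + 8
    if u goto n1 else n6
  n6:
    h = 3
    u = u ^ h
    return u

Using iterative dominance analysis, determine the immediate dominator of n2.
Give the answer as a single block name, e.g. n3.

idom tree: n1←n0 n2←n1 n3←n2 n4←n1 n5←n1 n6←n5
Dom at joins:
  n1: preds {n0,n5}: {n0} ∩ {n0,n1,n5} = {n0}; idom=n0
  n2: preds {n1,n3}: {n0,n1} ∩ {n0,n1,n2,n3} = {n0,n1}; idom=n1
  n4: preds {n1,n2}: {n0,n1} ∩ {n0,n1,n2} = {n0,n1}; idom=n1
  n5: preds {n3,n4}: {n0,n1,n2,n3} ∩ {n0,n1,n4} = {n0,n1}; idom=n1

idom(n2) = n1

Answer: n1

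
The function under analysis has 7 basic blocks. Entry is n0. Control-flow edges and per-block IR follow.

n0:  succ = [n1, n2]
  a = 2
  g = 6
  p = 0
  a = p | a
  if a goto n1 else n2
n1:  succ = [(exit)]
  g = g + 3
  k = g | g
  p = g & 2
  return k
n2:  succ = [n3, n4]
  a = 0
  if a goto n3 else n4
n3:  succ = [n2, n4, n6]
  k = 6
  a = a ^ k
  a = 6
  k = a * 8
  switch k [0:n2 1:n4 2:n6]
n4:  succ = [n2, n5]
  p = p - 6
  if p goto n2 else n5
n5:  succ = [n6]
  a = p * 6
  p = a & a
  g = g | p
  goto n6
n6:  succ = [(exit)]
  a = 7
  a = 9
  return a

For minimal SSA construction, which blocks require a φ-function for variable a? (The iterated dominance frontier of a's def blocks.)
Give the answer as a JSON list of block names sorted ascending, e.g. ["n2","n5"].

Answer: ["n2", "n4", "n6"]

Working:
idom tree: n1←n0 n2←n0 n3←n2 n4←n2 n5←n4 n6←n2
Dom∩ at merges:
  n2: preds {n0,n3,n4}: {n0} ∩ {n0,n2,n3} ∩ {n0,n2,n4} = {n0}; idom=n0
  n4: preds {n2,n3}: {n0,n2} ∩ {n0,n2,n3} = {n0,n2}; idom=n2
  n6: preds {n3,n5}: {n0,n2,n3} ∩ {n0,n2,n4,n5} = {n0,n2}; idom=n2

Frontier:
  join n2 pred n0: · stop@n0
  join n2 pred n3: n3→n2 stop@n0
  join n2 pred n4: n4→n2 stop@n0
  join n4 pred n2: · stop@n2
  join n4 pred n3: n3 stop@n2
  join n6 pred n3: n3 stop@n2
  join n6 pred n5: n5→n4 stop@n2
  n0 → ∅
  n1 → ∅
  n2 → {n2}
  n3 → {n2,n4,n6}
  n4 → {n2,n6}
  n5 → {n6}
  n6 → ∅

φ for a: defs {n0,n2,n3,n5,n6}
  DF⁺ = {n2,n4,n6}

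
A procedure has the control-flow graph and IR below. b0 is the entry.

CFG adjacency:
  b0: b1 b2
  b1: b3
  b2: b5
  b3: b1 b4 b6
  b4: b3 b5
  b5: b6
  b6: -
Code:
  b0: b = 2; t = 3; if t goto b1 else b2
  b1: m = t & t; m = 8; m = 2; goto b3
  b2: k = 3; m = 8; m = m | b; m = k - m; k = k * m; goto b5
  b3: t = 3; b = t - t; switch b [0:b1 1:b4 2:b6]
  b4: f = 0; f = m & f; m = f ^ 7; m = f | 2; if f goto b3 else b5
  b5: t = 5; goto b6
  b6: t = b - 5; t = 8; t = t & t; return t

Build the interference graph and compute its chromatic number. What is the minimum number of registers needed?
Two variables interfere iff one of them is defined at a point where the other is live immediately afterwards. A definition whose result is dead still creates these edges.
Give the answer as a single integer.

def/use:
  b0: def={b,t} ue=∅
  b1: def={m} ue={t}
  b2: def={k,m} ue={b}
  b3: def={b,t} ue=∅
  b4: def={f,m} ue={m}
  b5: def={t} ue=∅
  b6: def={t} ue={b}

Backward fixpoint:
  b0: in=∅ out={b,t}
  b1: in={t} out={m}
  b2: in={b} out={b}
  b3: in={m} out={b,m,t}
  b4: in={b,m} out={b,m}
  b5: in={b} out={b}
  b6: in={b} out=∅

Conflict graph:
  b — {f,k,m,t}
  f — {b,m}
  k — {b,m}
  m — {b,f,k,t}
  t — {b,m}

Registers:
  {b,f,m} pairwise interfere (3-clique) ⇒ χ ≥ 3
  3-colouring: R0={b}  R1={m}  R2={f,k,t}
  χ = 3

Answer: 3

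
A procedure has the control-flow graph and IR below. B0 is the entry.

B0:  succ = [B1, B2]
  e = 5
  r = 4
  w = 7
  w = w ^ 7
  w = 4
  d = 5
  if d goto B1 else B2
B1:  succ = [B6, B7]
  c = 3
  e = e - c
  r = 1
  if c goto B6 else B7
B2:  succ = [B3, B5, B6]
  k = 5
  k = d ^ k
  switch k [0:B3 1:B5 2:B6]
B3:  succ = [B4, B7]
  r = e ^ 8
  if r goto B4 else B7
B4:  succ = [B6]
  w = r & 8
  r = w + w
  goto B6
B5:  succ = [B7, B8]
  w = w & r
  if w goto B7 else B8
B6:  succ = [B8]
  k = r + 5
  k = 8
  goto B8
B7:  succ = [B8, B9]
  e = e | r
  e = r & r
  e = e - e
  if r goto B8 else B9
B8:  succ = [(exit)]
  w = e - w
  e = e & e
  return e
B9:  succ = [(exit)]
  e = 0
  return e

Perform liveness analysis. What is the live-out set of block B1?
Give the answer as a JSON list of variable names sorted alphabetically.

def/use:
  B0 def {d,e,r,w} use ∅
  B1 def {c,e,r} use {e}
  B2 def {k} use {d}
  B3 def {r} use {e}
  B4 def {r,w} use {r}
  B5 def {w} use {r,w}
  B6 def {k} use {r}
  B7 def {e} use {e,r}
  B8 def {e,w} use {e,w}
  B9 def {e} use ∅

Live sets:
  B0 li=∅ lo={d,e,r,w}
  B1 li={e,w} lo={e,r,w}
  B2 li={d,e,r,w} lo={e,r,w}
  B3 li={e,w} lo={e,r,w}
  B4 li={e,r} lo={e,r,w}
  B5 li={e,r,w} lo={e,r,w}
  B6 li={e,r,w} lo={e,w}
  B7 li={e,r,w} lo={e,w}
  B8 li={e,w} lo=∅
  B9 li=∅ lo=∅

live-out(B1) = ["e", "r", "w"]

Answer: ["e", "r", "w"]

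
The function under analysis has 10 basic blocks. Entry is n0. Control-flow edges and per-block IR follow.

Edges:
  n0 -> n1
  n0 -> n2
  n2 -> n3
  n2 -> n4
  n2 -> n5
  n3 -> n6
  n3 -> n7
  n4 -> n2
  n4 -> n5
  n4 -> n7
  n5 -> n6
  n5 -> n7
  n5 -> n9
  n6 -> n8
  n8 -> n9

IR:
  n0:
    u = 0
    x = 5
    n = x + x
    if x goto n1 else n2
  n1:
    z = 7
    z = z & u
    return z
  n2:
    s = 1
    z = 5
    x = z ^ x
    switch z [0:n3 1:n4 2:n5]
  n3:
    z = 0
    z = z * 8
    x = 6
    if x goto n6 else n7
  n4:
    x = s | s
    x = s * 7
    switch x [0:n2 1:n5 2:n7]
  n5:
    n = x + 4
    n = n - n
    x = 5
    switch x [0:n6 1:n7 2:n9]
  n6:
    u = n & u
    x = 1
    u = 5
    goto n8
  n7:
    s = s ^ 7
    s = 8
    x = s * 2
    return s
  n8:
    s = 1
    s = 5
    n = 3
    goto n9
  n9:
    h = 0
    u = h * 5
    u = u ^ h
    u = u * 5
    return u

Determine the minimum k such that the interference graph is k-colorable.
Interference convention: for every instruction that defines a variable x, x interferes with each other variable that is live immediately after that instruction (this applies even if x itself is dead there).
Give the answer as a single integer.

Per-block:
  n0 def {n,u,x} use ∅
  n1 def {z} use {u}
  n2 def {s,x,z} use {x}
  n3 def {x,z} use ∅
  n4 def {x} use {s}
  n5 def {n,x} use {x}
  n6 def {u,x} use {n,u}
  n7 def {s,x} use {s}
  n8 def {n,s} use ∅
  n9 def {h,u} use ∅

Live sets:
  live n0: ∅→{n,u,x}
  live n1: {u}→∅
  live n2: {n,u,x}→{n,s,u,x}
  live n3: {n,s,u}→{n,s,u}
  live n4: {n,s,u}→{n,s,u,x}
  live n5: {s,u,x}→{n,s,u}
  live n6: {n,u}→∅
  live n7: {s}→∅
  live n8: ∅→∅
  live n9: ∅→∅

Conflict graph:
  h↔{u}
  n↔{s,u,x,z}
  s↔{n,u,x,z}
  u↔{h,n,s,x,z}
  x↔{n,s,u,z}
  z↔{n,s,u,x}

Colouring:
  {n,s,u,x,z} pairwise interfere (5-clique) ⇒ χ ≥ 5
  5-colouring: R0={u}  R1={h,n}  R2={s}  R3={x}  R4={z}
  χ = 5

Answer: 5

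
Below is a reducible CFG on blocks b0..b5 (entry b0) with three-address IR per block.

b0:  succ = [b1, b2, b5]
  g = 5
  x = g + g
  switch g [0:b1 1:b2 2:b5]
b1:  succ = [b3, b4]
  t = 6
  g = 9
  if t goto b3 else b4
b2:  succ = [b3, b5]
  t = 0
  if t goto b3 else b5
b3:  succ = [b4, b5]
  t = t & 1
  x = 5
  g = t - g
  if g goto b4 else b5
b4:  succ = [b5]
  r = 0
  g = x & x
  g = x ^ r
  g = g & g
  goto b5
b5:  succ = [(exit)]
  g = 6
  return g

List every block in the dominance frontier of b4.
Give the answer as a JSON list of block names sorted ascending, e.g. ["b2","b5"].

Answer: ["b5"]

Derivation:
idom tree: b1←b0 b2←b0 b3←b0 b4←b0 b5←b0
Join-block Dom:
  b3: preds {b1,b2}: {b0,b1} ∩ {b0,b2} = {b0}; idom=b0
  b4: preds {b1,b3}: {b0,b1} ∩ {b0,b3} = {b0}; idom=b0
  b5: preds {b0,b2,b3,b4}: {b0} ∩ {b0,b2} ∩ {b0,b3} ∩ {b0,b4} = {b0}; idom=b0

DF walk-up:
  b3←b1: walk b1 to b0
  b3←b2: walk b2 to b0
  b4←b1: walk b1 to b0
  b4←b3: walk b3 to b0
  b5←b0: walk · to b0
  b5←b2: walk b2 to b0
  b5←b3: walk b3 to b0
  b5←b4: walk b4 to b0
  b0 → ∅
  b1 → {b3,b4}
  b2 → {b3,b5}
  b3 → {b4,b5}
  b4 → {b5}
  b5 → ∅

DF(b4) = ["b5"]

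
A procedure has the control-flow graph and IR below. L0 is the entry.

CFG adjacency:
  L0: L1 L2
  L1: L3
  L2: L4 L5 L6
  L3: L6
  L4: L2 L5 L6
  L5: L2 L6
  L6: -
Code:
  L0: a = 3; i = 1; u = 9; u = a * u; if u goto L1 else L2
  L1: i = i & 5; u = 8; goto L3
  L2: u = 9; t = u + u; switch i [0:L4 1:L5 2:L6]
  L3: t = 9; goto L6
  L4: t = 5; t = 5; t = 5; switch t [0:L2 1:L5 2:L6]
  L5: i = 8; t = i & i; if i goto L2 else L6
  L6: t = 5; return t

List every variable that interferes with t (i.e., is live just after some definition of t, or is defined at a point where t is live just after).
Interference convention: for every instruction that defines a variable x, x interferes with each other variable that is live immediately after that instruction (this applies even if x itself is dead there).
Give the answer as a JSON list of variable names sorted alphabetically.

Answer: ["i"]

Analysis:
Per-block:
  L0 def {a,i,u} use ∅
  L1 def {i,u} use {i}
  L2 def {t,u} use {i}
  L3 def {t} use ∅
  L4 def {t} use ∅
  L5 def {i,t} use ∅
  L6 def {t} use ∅

Live sets:
  live L0: ∅→{i}
  live L1: {i}→∅
  live L2: {i}→{i}
  live L3: ∅→∅
  live L4: {i}→{i}
  live L5: ∅→{i}
  live L6: ∅→∅

Interference:
  a — {i,u}
  i — {a,t,u}
  t — {i}
  u — {a,i}

N(t) = ["i"]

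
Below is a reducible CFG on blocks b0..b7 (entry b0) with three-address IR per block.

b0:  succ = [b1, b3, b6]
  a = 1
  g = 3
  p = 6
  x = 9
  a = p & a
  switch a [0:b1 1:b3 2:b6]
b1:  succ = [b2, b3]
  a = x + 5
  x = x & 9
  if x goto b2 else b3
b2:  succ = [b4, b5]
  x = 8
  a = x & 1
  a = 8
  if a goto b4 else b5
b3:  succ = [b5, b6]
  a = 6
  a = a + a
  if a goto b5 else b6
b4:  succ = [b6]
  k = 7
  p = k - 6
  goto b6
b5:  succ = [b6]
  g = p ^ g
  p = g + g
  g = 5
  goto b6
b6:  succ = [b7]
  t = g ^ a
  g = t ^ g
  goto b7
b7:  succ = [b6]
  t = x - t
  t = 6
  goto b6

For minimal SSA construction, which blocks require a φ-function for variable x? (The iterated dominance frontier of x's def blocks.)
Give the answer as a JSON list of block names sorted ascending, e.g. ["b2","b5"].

idom tree: b1←b0 b2←b1 b3←b0 b4←b2 b5←b0 b6←b0 b7←b6
Dom at joins:
  b3: preds {b0,b1}: {b0} ∩ {b0,b1} = {b0}; idom=b0
  b5: preds {b2,b3}: {b0,b1,b2} ∩ {b0,b3} = {b0}; idom=b0
  b6: preds {b0,b3,b4,b5,b7}: {b0} ∩ {b0,b3} ∩ {b0,b1,b2,b4} ∩ {b0,b5} ∩ {b0,b6,b7} = {b0}; idom=b0

DF derivation:
  join b3 pred b0: · stop@b0
  join b3 pred b1: b1 stop@b0
  join b5 pred b2: b2→b1 stop@b0
  join b5 pred b3: b3 stop@b0
  join b6 pred b0: · stop@b0
  join b6 pred b3: b3 stop@b0
  join b6 pred b4: b4→b2→b1 stop@b0
  join b6 pred b5: b5 stop@b0
  join b6 pred b7: b7→b6 stop@b0
  b0: DF=∅
  b1: DF={b3,b5,b6}
  b2: DF={b5,b6}
  b3: DF={b5,b6}
  b4: DF={b6}
  b5: DF={b6}
  b6: DF={b6}
  b7: DF={b6}

φ for x: defs {b0,b1,b2}
  DF⁺ = {b3,b5,b6}

Answer: ["b3", "b5", "b6"]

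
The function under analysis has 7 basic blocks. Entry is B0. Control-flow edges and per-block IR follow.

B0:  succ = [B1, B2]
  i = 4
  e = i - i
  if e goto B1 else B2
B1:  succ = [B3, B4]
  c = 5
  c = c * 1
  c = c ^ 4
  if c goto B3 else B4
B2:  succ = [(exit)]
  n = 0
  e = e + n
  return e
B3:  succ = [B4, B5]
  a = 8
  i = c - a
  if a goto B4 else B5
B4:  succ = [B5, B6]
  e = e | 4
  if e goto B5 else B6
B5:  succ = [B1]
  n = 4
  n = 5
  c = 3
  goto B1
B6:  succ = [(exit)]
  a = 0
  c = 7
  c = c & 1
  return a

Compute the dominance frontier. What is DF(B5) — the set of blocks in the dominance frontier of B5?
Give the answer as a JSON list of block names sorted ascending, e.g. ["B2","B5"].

idom tree: B1←B0 B2←B0 B3←B1 B4←B1 B5←B1 B6←B4
Join-block Dom:
  B1: preds {B0,B5}: {B0} ∩ {B0,B1,B5} = {B0}; idom=B0
  B4: preds {B1,B3}: {B0,B1} ∩ {B0,B1,B3} = {B0,B1}; idom=B1
  B5: preds {B3,B4}: {B0,B1,B3} ∩ {B0,B1,B4} = {B0,B1}; idom=B1

DF walk-up:
  B1←B0: walk · to B0
  B1←B5: walk B5→B1 to B0
  B4←B1: walk · to B1
  B4←B3: walk B3 to B1
  B5←B3: walk B3 to B1
  B5←B4: walk B4 to B1
  B0: DF=∅
  B1: DF={B1}
  B2: DF=∅
  B3: DF={B4,B5}
  B4: DF={B5}
  B5: DF={B1}
  B6: DF=∅

DF(B5) = ["B1"]

Answer: ["B1"]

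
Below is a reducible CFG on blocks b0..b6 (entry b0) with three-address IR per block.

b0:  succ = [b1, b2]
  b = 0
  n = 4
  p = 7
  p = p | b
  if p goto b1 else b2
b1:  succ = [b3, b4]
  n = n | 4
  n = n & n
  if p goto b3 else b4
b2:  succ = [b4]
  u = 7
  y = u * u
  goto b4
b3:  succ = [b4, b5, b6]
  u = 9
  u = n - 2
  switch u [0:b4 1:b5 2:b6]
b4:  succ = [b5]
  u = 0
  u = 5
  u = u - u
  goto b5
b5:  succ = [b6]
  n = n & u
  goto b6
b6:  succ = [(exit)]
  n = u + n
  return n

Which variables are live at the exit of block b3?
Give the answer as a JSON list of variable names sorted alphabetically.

Per-block:
  b0: {b,n,p} / ∅
  b1: {n} / {n,p}
  b2: {u,y} / ∅
  b3: {u} / {n}
  b4: {u} / ∅
  b5: {n} / {n,u}
  b6: {n} / {n,u}

Backward fixpoint:
  b0 li=∅ lo={n,p}
  b1 li={n,p} lo={n}
  b2 li={n} lo={n}
  b3 li={n} lo={n,u}
  b4 li={n} lo={n,u}
  b5 li={n,u} lo={n,u}
  b6 li={n,u} lo=∅

live-out(b3) = ["n", "u"]

Answer: ["n", "u"]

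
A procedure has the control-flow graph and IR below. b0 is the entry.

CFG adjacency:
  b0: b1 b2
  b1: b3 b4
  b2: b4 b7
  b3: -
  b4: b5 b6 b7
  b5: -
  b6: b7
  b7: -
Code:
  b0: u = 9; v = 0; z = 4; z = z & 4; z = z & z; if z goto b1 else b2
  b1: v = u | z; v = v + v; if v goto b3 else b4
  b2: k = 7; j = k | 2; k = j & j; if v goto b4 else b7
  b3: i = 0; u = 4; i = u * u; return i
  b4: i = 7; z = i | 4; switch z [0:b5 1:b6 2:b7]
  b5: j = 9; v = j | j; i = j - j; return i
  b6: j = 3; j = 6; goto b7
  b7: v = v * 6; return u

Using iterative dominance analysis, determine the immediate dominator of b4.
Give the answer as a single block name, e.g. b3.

Answer: b0

Derivation:
idom tree: b1←b0 b2←b0 b3←b1 b4←b0 b5←b4 b6←b4 b7←b0
Join-block Dom:
  b4: preds {b1,b2}: {b0,b1} ∩ {b0,b2} = {b0}; idom=b0
  b7: preds {b2,b4,b6}: {b0,b2} ∩ {b0,b4} ∩ {b0,b4,b6} = {b0}; idom=b0

idom(b4) = b0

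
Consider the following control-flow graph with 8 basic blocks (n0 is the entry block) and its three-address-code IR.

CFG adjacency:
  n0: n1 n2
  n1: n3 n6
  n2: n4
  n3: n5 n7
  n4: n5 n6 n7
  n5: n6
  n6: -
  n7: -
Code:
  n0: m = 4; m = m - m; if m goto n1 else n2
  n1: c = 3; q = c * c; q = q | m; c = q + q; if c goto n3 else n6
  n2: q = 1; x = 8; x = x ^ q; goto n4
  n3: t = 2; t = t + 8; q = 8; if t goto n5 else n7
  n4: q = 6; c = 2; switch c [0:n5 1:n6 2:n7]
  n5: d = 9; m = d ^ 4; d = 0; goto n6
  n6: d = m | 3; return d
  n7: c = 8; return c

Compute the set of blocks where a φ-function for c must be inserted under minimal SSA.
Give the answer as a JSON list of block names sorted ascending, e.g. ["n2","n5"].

idom tree: n1←n0 n2←n0 n3←n1 n4←n2 n5←n0 n6←n0 n7←n0
Dom∩ at merges:
  n5: preds {n3,n4}: {n0,n1,n3} ∩ {n0,n2,n4} = {n0}; idom=n0
  n6: preds {n1,n4,n5}: {n0,n1} ∩ {n0,n2,n4} ∩ {n0,n5} = {n0}; idom=n0
  n7: preds {n3,n4}: {n0,n1,n3} ∩ {n0,n2,n4} = {n0}; idom=n0

Frontier:
  n5←n3: walk n3→n1 to n0
  n5←n4: walk n4→n2 to n0
  n6←n1: walk n1 to n0
  n6←n4: walk n4→n2 to n0
  n6←n5: walk n5 to n0
  n7←n3: walk n3→n1 to n0
  n7←n4: walk n4→n2 to n0
  n0 → ∅
  n1 → {n5,n6,n7}
  n2 → {n5,n6,n7}
  n3 → {n5,n7}
  n4 → {n5,n6,n7}
  n5 → {n6}
  n6 → ∅
  n7 → ∅

φ for c: defs {n1,n4,n7}
  DF⁺ = {n5,n6,n7}

Answer: ["n5", "n6", "n7"]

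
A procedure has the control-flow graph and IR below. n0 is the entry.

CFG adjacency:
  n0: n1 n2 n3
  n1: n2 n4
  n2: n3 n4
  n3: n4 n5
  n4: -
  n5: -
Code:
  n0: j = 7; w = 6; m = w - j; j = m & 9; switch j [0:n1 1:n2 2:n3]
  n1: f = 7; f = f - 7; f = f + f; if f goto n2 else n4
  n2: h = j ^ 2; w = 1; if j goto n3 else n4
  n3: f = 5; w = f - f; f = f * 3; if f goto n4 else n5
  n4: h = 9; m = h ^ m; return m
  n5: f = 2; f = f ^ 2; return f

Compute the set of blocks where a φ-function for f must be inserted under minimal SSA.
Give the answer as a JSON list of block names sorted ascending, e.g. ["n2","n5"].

idom tree: n1←n0 n2←n0 n3←n0 n4←n0 n5←n3
Dom∩ at merges:
  n2: preds {n0,n1}: {n0} ∩ {n0,n1} = {n0}; idom=n0
  n3: preds {n0,n2}: {n0} ∩ {n0,n2} = {n0}; idom=n0
  n4: preds {n1,n2,n3}: {n0,n1} ∩ {n0,n2} ∩ {n0,n3} = {n0}; idom=n0

DF walk-up:
  join n2 pred n0: · stop@n0
  join n2 pred n1: n1 stop@n0
  join n3 pred n0: · stop@n0
  join n3 pred n2: n2 stop@n0
  join n4 pred n1: n1 stop@n0
  join n4 pred n2: n2 stop@n0
  join n4 pred n3: n3 stop@n0
  n0: DF=∅
  n1: DF={n2,n4}
  n2: DF={n3,n4}
  n3: DF={n4}
  n4: DF=∅
  n5: DF=∅

φ for f: defs {n1,n3,n5}
  DF⁺ = {n2,n3,n4}

Answer: ["n2", "n3", "n4"]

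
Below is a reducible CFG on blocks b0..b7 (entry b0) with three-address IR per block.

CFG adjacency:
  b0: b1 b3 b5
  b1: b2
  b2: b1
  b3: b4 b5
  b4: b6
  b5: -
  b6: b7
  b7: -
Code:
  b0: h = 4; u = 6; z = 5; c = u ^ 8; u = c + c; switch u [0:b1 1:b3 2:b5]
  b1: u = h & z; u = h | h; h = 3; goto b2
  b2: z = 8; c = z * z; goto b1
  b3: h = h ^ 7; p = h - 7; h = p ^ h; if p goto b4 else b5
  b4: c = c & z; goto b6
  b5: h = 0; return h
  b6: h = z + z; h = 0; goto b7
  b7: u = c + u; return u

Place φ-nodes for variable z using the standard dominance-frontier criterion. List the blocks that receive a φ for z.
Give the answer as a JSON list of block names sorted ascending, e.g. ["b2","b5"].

idom tree: b1←b0 b2←b1 b3←b0 b4←b3 b5←b0 b6←b4 b7←b6
Dom∩ at merges:
  b1: preds {b0,b2}: {b0} ∩ {b0,b1,b2} = {b0}; idom=b0
  b5: preds {b0,b3}: {b0} ∩ {b0,b3} = {b0}; idom=b0

Frontier:
  b1←b0: walk · to b0
  b1←b2: walk b2→b1 to b0
  b5←b0: walk · to b0
  b5←b3: walk b3 to b0
  b0: DF=∅
  b1: DF={b1}
  b2: DF={b1}
  b3: DF={b5}
  b4: DF=∅
  b5: DF=∅
  b6: DF=∅
  b7: DF=∅

φ for z: defs {b0,b2}
  DF⁺ = {b1}

Answer: ["b1"]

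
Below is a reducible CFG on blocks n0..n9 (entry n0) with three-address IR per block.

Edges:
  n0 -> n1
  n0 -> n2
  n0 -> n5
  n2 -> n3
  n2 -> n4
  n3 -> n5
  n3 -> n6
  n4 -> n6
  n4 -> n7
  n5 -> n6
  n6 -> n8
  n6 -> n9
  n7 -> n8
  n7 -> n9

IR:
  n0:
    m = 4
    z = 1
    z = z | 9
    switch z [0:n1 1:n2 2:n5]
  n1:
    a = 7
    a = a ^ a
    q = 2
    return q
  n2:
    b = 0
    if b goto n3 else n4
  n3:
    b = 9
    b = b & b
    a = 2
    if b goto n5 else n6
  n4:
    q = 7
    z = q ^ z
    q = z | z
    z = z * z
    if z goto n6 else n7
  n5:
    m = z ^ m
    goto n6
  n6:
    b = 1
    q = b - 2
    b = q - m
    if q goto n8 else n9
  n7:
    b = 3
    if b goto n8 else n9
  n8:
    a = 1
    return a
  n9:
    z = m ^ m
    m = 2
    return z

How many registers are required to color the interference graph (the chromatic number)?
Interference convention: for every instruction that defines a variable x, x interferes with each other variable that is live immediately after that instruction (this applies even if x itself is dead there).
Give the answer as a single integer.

Per-block:
  n0: def={m,z} ue=∅
  n1: def={a,q} ue=∅
  n2: def={b} ue=∅
  n3: def={a,b} ue=∅
  n4: def={q,z} ue={z}
  n5: def={m} ue={m,z}
  n6: def={b,q} ue={m}
  n7: def={b} ue=∅
  n8: def={a} ue=∅
  n9: def={m,z} ue={m}

Live sets:
  live n0: ∅→{m,z}
  live n1: ∅→∅
  live n2: {m,z}→{m,z}
  live n3: {m,z}→{m,z}
  live n4: {m,z}→{m}
  live n5: {m,z}→{m}
  live n6: {m}→{m}
  live n7: {m}→{m}
  live n8: ∅→∅
  live n9: {m}→∅

Interfere edges:
  a↔{b,m,z}
  b↔{a,m,q,z}
  m↔{a,b,q,z}
  q↔{b,m,z}
  z↔{a,b,m,q}

Registers:
  clique {a,b,m,z} ⇒ need ≥ 4
  assign a→R3 b→R0 m→R1 q→R3 z→R2 — no edge inside a register ⇒ χ ≤ 4
  χ = 4

Answer: 4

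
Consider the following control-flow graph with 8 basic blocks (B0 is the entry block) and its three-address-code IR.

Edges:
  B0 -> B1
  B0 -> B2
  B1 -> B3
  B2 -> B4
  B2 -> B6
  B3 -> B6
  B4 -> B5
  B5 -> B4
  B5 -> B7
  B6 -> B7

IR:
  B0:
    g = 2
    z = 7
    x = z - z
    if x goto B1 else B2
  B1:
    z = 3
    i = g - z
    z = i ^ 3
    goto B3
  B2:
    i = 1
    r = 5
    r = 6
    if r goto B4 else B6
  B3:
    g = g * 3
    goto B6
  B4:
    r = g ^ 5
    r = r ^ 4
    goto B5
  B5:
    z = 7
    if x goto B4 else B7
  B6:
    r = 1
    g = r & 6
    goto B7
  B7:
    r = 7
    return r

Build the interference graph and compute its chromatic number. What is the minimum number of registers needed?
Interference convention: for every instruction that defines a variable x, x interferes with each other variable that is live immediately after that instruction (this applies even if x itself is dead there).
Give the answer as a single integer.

Answer: 3

Derivation:
Per-block:
  B0: {g,x,z} / ∅
  B1: {i,z} / {g}
  B2: {i,r} / ∅
  B3: {g} / {g}
  B4: {r} / {g}
  B5: {z} / {x}
  B6: {g,r} / ∅
  B7: {r} / ∅

Liveness:
  B0 li=∅ lo={g,x}
  B1 li={g} lo={g}
  B2 li={g,x} lo={g,x}
  B3 li={g} lo=∅
  B4 li={g,x} lo={g,x}
  B5 li={g,x} lo={g,x}
  B6 li=∅ lo=∅
  B7 li=∅ lo=∅

Interfere edges:
  g — {i,r,x,z}
  i — {g,x}
  r — {g,x}
  x — {g,i,r,z}
  z — {g,x}

Registers:
  clique {g,i,x} ⇒ need ≥ 3
  3-colouring: R0={g}  R1={x}  R2={i,r,z}
  χ = 3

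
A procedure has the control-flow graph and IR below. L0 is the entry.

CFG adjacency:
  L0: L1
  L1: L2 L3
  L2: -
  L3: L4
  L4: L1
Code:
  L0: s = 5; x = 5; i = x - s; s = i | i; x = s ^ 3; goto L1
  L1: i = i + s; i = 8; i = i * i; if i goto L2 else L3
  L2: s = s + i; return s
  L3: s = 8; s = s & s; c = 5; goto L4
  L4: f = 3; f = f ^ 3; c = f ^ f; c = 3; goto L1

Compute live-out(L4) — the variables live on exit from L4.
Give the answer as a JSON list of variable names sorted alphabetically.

Answer: ["i", "s"]

Working:
Per-block:
  L0 def {i,s,x} use ∅
  L1 def {i} use {i,s}
  L2 def {s} use {i,s}
  L3 def {c,s} use ∅
  L4 def {c,f} use ∅

Live sets:
  L0: in=∅ out={i,s}
  L1: in={i,s} out={i,s}
  L2: in={i,s} out=∅
  L3: in={i} out={i,s}
  L4: in={i,s} out={i,s}

live-out(L4) = ["i", "s"]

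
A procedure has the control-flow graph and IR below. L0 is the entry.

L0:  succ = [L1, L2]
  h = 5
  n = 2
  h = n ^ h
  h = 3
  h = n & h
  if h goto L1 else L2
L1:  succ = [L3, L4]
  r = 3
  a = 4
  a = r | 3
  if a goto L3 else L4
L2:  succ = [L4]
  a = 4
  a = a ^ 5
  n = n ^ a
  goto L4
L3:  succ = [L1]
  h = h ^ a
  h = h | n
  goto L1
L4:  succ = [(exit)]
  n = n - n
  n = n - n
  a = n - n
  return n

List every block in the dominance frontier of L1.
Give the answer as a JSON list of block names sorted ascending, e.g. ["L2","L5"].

Answer: ["L1", "L4"]

Analysis:
idom tree: L1←L0 L2←L0 L3←L1 L4←L0
Join-block Dom:
  L1: preds {L0,L3}: {L0} ∩ {L0,L1,L3} = {L0}; idom=L0
  L4: preds {L1,L2}: {L0,L1} ∩ {L0,L2} = {L0}; idom=L0

DF derivation:
  L1←L0: walk · to L0
  L1←L3: walk L3→L1 to L0
  L4←L1: walk L1 to L0
  L4←L2: walk L2 to L0
  DF(L0)=∅
  DF(L1)={L1,L4}
  DF(L2)={L4}
  DF(L3)={L1}
  DF(L4)=∅

DF(L1) = ["L1", "L4"]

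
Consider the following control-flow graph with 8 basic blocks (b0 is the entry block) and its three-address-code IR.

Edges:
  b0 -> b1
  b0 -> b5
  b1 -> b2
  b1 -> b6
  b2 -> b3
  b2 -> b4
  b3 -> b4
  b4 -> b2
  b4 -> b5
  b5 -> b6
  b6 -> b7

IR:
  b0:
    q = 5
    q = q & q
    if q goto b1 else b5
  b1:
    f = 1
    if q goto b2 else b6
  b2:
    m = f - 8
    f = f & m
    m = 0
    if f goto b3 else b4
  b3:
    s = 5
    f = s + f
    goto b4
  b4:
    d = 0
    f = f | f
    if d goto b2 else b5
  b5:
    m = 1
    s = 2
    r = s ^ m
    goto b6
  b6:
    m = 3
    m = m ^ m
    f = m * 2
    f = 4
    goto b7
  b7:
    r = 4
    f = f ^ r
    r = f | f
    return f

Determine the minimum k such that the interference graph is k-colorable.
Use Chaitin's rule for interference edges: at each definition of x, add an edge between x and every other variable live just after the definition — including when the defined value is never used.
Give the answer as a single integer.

Answer: 3

Analysis:
def/use:
  b0 def {q} use ∅
  b1 def {f} use {q}
  b2 def {f,m} use {f}
  b3 def {f,s} use {f}
  b4 def {d,f} use {f}
  b5 def {m,r,s} use ∅
  b6 def {f,m} use ∅
  b7 def {f,r} use {f}

Live sets:
  b0 li=∅ lo={q}
  b1 li={q} lo={f}
  b2 li={f} lo={f}
  b3 li={f} lo={f}
  b4 li={f} lo={f}
  b5 li=∅ lo=∅
  b6 li=∅ lo={f}
  b7 li={f} lo=∅

Interference:
  d↔{f}
  f↔{d,m,q,r,s}
  m↔{f,s}
  q↔{f}
  r↔{f}
  s↔{f,m}

Registers:
  clique {f,m,s} ⇒ need ≥ 3
  3-colouring: r0={f}  r1={d,m,q,r}  r2={s}
  χ = 3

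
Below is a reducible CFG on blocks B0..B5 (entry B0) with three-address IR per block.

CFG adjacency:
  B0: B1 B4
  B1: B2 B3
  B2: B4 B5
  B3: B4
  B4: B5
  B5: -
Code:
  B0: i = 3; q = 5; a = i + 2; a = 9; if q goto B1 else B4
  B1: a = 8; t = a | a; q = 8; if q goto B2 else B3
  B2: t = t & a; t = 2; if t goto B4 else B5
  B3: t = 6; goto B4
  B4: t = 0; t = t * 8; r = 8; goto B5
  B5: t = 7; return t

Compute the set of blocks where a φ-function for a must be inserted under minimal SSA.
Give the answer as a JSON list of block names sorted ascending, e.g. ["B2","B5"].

Answer: ["B4", "B5"]

Derivation:
idom tree: B1←B0 B2←B1 B3←B1 B4←B0 B5←B0
Join-block Dom:
  B4: preds {B0,B2,B3}: {B0} ∩ {B0,B1,B2} ∩ {B0,B1,B3} = {B0}; idom=B0
  B5: preds {B2,B4}: {B0,B1,B2} ∩ {B0,B4} = {B0}; idom=B0

DF walk-up:
  B4←B0: walk · to B0
  B4←B2: walk B2→B1 to B0
  B4←B3: walk B3→B1 to B0
  B5←B2: walk B2→B1 to B0
  B5←B4: walk B4 to B0
  B0 → ∅
  B1 → {B4,B5}
  B2 → {B4,B5}
  B3 → {B4}
  B4 → {B5}
  B5 → ∅

φ for a: defs {B0,B1}
  DF⁺ = {B4,B5}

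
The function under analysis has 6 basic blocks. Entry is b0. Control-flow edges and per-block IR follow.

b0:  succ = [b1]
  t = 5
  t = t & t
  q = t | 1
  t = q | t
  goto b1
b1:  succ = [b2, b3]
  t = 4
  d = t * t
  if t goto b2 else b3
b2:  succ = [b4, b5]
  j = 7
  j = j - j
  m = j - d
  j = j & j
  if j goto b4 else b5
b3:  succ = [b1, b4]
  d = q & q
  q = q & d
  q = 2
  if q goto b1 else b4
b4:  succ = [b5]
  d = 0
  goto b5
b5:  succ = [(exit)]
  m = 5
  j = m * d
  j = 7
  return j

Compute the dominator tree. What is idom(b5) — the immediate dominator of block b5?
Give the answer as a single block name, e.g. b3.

idom tree: b1←b0 b2←b1 b3←b1 b4←b1 b5←b1
Dom∩ at merges:
  b1: preds {b0,b3}: {b0} ∩ {b0,b1,b3} = {b0}; idom=b0
  b4: preds {b2,b3}: {b0,b1,b2} ∩ {b0,b1,b3} = {b0,b1}; idom=b1
  b5: preds {b2,b4}: {b0,b1,b2} ∩ {b0,b1,b4} = {b0,b1}; idom=b1

idom(b5) = b1

Answer: b1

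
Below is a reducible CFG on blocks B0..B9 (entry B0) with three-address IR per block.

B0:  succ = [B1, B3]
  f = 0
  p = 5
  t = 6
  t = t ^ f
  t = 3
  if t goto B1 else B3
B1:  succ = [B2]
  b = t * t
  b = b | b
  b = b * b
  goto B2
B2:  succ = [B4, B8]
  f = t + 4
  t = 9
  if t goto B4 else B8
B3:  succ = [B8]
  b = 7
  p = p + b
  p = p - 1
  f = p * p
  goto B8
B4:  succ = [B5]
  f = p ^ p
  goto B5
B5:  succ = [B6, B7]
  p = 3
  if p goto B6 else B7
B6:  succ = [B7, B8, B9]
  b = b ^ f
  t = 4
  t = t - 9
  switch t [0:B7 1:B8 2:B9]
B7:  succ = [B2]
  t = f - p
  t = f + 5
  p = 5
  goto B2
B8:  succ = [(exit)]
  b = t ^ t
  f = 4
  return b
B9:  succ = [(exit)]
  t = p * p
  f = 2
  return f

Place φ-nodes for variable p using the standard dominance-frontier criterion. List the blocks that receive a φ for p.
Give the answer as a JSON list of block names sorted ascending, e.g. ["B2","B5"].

idom tree: B1←B0 B2←B1 B3←B0 B4←B2 B5←B4 B6←B5 B7←B5 B8←B0 B9←B6
Join-block Dom:
  B2: preds {B1,B7}: {B0,B1} ∩ {B0,B1,B2,B4,B5,B7} = {B0,B1}; idom=B1
  B7: preds {B5,B6}: {B0,B1,B2,B4,B5} ∩ {B0,B1,B2,B4,B5,B6} = {B0,B1,B2,B4,B5}; idom=B5
  B8: preds {B2,B3,B6}: {B0,B1,B2} ∩ {B0,B3} ∩ {B0,B1,B2,B4,B5,B6} = {B0}; idom=B0

DF derivation:
  B2←B1: walk · to B1
  B2←B7: walk B7→B5→B4→B2 to B1
  B7←B5: walk · to B5
  B7←B6: walk B6 to B5
  B8←B2: walk B2→B1 to B0
  B8←B3: walk B3 to B0
  B8←B6: walk B6→B5→B4→B2→B1 to B0
  B0: DF=∅
  B1: DF={B8}
  B2: DF={B2,B8}
  B3: DF={B8}
  B4: DF={B2,B8}
  B5: DF={B2,B8}
  B6: DF={B7,B8}
  B7: DF={B2}
  B8: DF=∅
  B9: DF=∅

φ for p: defs {B0,B3,B5,B7}
  DF⁺ = {B2,B8}

Answer: ["B2", "B8"]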